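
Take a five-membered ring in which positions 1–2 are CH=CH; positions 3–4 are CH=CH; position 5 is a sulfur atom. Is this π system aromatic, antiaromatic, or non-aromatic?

Aromatic

Check conjugation: every atom in a ring double bond is sp² and brings one electron to the p orbital; the sulfur donates one lone pair from its p orbital — every position has a p orbital, so the cyclic π system is continuous.
Adding the contributions, 2 × 2 = 4 from the double-bond units + 2 from the S atom = 6.
With 6 π electrons (n = 1), the Hückel 4n+2 condition holds.
This is thiophene.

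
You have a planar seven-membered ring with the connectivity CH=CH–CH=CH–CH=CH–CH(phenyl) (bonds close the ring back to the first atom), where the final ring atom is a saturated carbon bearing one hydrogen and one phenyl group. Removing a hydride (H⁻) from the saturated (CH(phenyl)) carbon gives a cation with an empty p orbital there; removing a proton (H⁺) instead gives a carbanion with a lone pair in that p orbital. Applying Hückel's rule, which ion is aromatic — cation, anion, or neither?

In either ion the ring is fully conjugated: every atom, including the new sp² carbon, supplies a p orbital.
Cation: 3 × 2 + 0 = 6 π electrons → 4(1)+2, aromatic.
Anion: 3 × 2 + 2 = 8 π electrons → 4(2), antiaromatic.

The cation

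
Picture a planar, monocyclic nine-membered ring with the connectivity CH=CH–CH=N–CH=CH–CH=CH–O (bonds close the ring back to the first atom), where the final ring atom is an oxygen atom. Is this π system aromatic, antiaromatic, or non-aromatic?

Every ring atom contributes a p orbital perpendicular to the ring (the double-bond atoms are sp², each contributing one p electron; each sp² =N– keeps its lone pair in-plane and puts one electron into the π system; the oxygen donates one lone pair from its p orbital), so the π system is cyclic and fully conjugated.
π-electron count: 4 × 2 = 8 from the double-bond units + 2 from the O atom = 10.
10 = 4(2) + 2, which satisfies Hückel's 4n+2 rule.

Aromatic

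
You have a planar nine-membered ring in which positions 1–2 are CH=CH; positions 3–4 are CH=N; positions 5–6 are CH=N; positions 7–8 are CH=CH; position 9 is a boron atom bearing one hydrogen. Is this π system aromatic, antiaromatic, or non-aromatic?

Antiaromatic

Check conjugation: every atom in a ring double bond is sp² and brings one electron to the p orbital; the doubly-bonded nitrogens are pyridine-type — their lone pairs lie in the ring plane, leaving one electron in the p orbital; the boron has an empty p orbital — every position has a p orbital, so the cyclic π system is continuous.
π-electron count: 4 × 2 = 8 from the double-bond units + 0 from the BH atom = 8.
8 = 4(2); a planar, fully conjugated 4n system is antiaromatic.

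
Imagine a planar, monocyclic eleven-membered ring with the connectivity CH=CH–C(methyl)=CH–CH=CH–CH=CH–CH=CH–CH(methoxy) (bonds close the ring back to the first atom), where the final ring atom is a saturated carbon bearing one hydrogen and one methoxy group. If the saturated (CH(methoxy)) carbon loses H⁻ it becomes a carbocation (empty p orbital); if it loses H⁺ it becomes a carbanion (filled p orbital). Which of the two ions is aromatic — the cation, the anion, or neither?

Both ions have a continuous loop of p orbitals — each ring atom is sp².
Cation: 5 × 2 + 0 = 10 π electrons → 4(2)+2, aromatic.
Anion: 5 × 2 + 2 = 12 π electrons → 4(3), antiaromatic.

The cation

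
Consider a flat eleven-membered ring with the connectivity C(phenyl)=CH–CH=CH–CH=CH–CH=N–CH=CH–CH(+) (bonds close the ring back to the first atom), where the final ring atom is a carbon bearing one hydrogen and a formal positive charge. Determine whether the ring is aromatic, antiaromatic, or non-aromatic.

Aromatic

The p orbitals form a continuous loop: the double-bond atoms are sp², each contributing one p electron; each sp² =N– keeps its lone pair in-plane and puts one electron into the π system; the carbocation has an empty p orbital. The ring is fully conjugated.
Tallying contributions gives 5 × 2 = 10 from the double-bond units + 0 from the CH(+) atom = 10.
10 = 4(2) + 2, which satisfies Hückel's 4n+2 rule.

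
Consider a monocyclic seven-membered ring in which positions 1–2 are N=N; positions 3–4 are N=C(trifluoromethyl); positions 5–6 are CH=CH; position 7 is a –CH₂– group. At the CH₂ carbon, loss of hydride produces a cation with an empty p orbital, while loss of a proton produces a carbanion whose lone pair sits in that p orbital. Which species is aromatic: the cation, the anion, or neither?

Once that carbon is sp², every ring atom has a p orbital and both ions are fully conjugated.
Cation: 3 × 2 + 0 = 6 π electrons → 4(1)+2, aromatic.
Anion: 3 × 2 + 2 = 8 π electrons → 4(2), antiaromatic.

The cation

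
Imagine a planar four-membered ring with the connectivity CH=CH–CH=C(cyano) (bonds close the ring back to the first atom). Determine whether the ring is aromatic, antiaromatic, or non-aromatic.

Antiaromatic

All ring atoms are sp² and supply a p orbital to the ring (the double-bond atoms are sp², each contributing one p electron); the conjugation is uninterrupted.
Tallying contributions gives 2 × 2 = 4 from the 2 double-bond units.
4 = 4(1); a planar, fully conjugated 4n system is antiaromatic.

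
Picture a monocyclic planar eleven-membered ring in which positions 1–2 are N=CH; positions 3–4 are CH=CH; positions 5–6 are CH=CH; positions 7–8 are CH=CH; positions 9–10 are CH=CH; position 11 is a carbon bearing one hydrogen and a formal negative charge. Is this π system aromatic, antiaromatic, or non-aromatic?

The p orbitals form a continuous loop: every atom in a ring double bond is sp² and brings one electron to the p orbital; the doubly-bonded nitrogens are pyridine-type — their lone pairs lie in the ring plane, leaving one electron in the p orbital; the carbanion's lone pair occupies the p orbital. The ring is fully conjugated.
Counting π electrons: 5 × 2 = 10 from the double-bond units + 2 from the CH(-) atom = 12.
A 4n π count (12, n = 3) in a planar conjugated ring means antiaromatic.

Antiaromatic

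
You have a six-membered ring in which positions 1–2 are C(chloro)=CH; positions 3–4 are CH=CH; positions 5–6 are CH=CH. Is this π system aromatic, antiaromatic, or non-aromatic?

Every ring atom contributes a p orbital perpendicular to the ring (the double-bond atoms are sp², each contributing one p electron), so the π system is cyclic and fully conjugated.
π-electron count: 3 × 2 = 6 from the 3 double-bond units.
With 6 π electrons (n = 1), the Hückel 4n+2 condition holds.

Aromatic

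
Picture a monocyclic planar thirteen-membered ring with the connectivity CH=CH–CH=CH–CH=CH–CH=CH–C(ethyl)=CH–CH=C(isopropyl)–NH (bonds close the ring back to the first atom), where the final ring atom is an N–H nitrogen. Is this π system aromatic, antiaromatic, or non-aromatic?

Aromatic

The p orbitals form a continuous loop: each doubly-bonded ring atom is sp² with one p-orbital electron; the pyrrole-type nitrogen donates its lone pair from the p orbital. The ring is fully conjugated.
Counting π electrons: 6 × 2 = 12 from the double-bond units + 2 from the NH atom = 14.
That gives a 4n+2 count (14, n = 3).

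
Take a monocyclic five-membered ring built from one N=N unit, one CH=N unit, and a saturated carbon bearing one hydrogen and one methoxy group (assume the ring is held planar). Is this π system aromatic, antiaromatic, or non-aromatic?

Non-aromatic

The CH(methoxy) position has four σ bonds — that saturated carbon is sp³ and has no p orbital in the ring π system — so the cyclic conjugation is interrupted.
Broken conjugation rules out both aromaticity and antiaromaticity.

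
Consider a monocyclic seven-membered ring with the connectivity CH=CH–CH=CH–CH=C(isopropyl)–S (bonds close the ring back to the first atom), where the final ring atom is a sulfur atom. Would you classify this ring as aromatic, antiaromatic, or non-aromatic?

Antiaromatic

All ring atoms are sp² and supply a p orbital to the ring (the double-bond atoms are sp², each contributing one p electron; the sulfur donates one lone pair from its p orbital); the conjugation is uninterrupted.
Counting π electrons: 3 × 2 = 6 from the double-bond units + 2 from the S atom = 8.
8 is a 4n count (n = 2), so the planar conjugated ring is antiaromatic.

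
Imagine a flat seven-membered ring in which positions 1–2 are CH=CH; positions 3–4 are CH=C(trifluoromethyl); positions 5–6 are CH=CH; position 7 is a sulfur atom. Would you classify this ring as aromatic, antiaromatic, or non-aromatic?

Antiaromatic

Every ring atom contributes a p orbital perpendicular to the ring (the double-bond atoms are sp², each contributing one p electron; the sulfur donates one lone pair from its p orbital), so the π system is cyclic and fully conjugated.
π-electron count: 3 × 2 = 6 from the double-bond units + 2 from the S atom = 8.
With 8 = 4·2 π electrons, Hückel's rule classifies the planar ring as antiaromatic.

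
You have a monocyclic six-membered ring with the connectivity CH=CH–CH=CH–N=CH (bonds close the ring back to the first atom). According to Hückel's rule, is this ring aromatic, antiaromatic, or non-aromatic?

The p orbitals form a continuous loop: each doubly-bonded ring atom is sp² with one p-orbital electron; the doubly-bonded nitrogens are pyridine-type — their lone pairs lie in the ring plane, leaving one electron in the p orbital. The ring is fully conjugated.
Adding the contributions, 3 × 2 = 6 from the 3 double-bond units.
Since 6 = 4·1 + 2, the ring meets the 4n+2 criterion.

Aromatic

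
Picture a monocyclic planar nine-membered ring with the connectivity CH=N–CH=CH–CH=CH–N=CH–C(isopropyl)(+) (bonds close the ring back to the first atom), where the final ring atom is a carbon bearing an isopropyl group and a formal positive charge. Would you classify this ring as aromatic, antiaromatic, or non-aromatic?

Every ring atom contributes a p orbital perpendicular to the ring (every atom in a ring double bond is sp² and brings one electron to the p orbital; each =N– nitrogen is pyridine-type (lone pair in the sp² plane, one electron in the p orbital); the carbocation has an empty p orbital), so the π system is cyclic and fully conjugated.
Adding the contributions, 4 × 2 = 8 from the double-bond units + 0 from the C(isopropyl)(+) atom = 8.
8 is a 4n count (n = 2), so the planar conjugated ring is antiaromatic.

Antiaromatic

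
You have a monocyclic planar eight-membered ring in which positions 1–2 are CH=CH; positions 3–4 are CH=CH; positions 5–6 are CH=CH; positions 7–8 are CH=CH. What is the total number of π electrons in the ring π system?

8

Check conjugation: each doubly-bonded ring atom is sp² with one p-orbital electron — every position has a p orbital, so the cyclic π system is continuous.
Tallying contributions gives 4 × 2 = 8 from the 4 double-bond units.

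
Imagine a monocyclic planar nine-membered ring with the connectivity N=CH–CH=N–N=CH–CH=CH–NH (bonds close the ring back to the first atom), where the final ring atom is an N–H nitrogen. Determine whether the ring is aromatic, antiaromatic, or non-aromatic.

Aromatic

Check conjugation: each doubly-bonded ring atom is sp² with one p-orbital electron; each sp² =N– keeps its lone pair in-plane and puts one electron into the π system; the pyrrole-type nitrogen donates its lone pair from the p orbital — every position has a p orbital, so the cyclic π system is continuous.
Counting π electrons: 4 × 2 = 8 from the double-bond units + 2 from the NH atom = 10.
10 = 4(2) + 2, which satisfies Hückel's 4n+2 rule.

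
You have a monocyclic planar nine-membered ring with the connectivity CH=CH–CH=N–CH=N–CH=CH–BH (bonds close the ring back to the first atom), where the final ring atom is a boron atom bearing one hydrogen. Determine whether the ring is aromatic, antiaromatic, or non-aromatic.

Antiaromatic

All ring atoms are sp² and supply a p orbital to the ring (each doubly-bonded ring atom is sp² with one p-orbital electron; the doubly-bonded nitrogens are pyridine-type — their lone pairs lie in the ring plane, leaving one electron in the p orbital; the boron has an empty p orbital); the conjugation is uninterrupted.
Adding the contributions, 4 × 2 = 8 from the double-bond units + 0 from the BH atom = 8.
8 is a 4n count (n = 2), so the planar conjugated ring is antiaromatic.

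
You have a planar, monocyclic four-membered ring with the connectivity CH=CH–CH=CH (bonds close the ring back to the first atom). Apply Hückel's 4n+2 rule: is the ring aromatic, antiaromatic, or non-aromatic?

Check conjugation: each doubly-bonded ring atom is sp² with one p-orbital electron — every position has a p orbital, so the cyclic π system is continuous.
Counting π electrons: 2 × 2 = 4 from the 2 double-bond units.
4 is a 4n count (n = 1), so the planar conjugated ring is antiaromatic.
This is cyclobutadiene.

Antiaromatic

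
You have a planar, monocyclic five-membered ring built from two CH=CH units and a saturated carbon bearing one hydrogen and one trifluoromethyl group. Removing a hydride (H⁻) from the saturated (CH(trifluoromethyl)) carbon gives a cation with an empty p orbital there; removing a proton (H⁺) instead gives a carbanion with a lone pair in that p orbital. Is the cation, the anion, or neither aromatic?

In both ions every ring atom is sp² and contributes a p orbital, so both rings are fully conjugated.
Cation: 2 × 2 + 0 = 4 π electrons → 4(1), antiaromatic.
Anion: 2 × 2 + 2 = 6 π electrons → 4(1)+2, aromatic.

The anion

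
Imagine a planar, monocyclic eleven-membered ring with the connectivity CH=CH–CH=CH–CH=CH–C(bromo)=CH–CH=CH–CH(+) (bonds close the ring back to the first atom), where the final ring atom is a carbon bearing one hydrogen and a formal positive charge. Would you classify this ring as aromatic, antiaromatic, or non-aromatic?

All ring atoms are sp² and supply a p orbital to the ring (each doubly-bonded ring atom is sp² with one p-orbital electron; the carbocation has an empty p orbital); the conjugation is uninterrupted.
Counting π electrons: 5 × 2 = 10 from the double-bond units + 0 from the CH(+) atom = 10.
That gives a 4n+2 count (10, n = 2).

Aromatic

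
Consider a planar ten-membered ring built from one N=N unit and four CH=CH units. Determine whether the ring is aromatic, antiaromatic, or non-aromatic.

Aromatic

Every ring atom contributes a p orbital perpendicular to the ring (every atom in a ring double bond is sp² and brings one electron to the p orbital; the doubly-bonded nitrogens are pyridine-type — their lone pairs lie in the ring plane, leaving one electron in the p orbital), so the π system is cyclic and fully conjugated.
Adding the contributions, 5 × 2 = 10 from the 5 double-bond units.
That gives a 4n+2 count (10, n = 2).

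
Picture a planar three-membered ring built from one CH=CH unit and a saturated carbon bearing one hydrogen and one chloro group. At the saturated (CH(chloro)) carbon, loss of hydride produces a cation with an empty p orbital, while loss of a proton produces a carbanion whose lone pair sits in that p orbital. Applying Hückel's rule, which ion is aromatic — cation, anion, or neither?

In both ions every ring atom is sp² and contributes a p orbital, so both rings are fully conjugated.
Cation: 1 × 2 + 0 = 2 π electrons → 4(0)+2, aromatic.
Anion: 1 × 2 + 2 = 4 π electrons → 4(1), antiaromatic.

The cation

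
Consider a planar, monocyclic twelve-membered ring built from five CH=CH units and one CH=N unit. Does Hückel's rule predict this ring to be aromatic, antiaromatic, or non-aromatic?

Antiaromatic

The p orbitals form a continuous loop: each doubly-bonded ring atom is sp² with one p-orbital electron; each =N– nitrogen is pyridine-type (lone pair in the sp² plane, one electron in the p orbital). The ring is fully conjugated.
Tallying contributions gives 6 × 2 = 12 from the 6 double-bond units.
A 4n π count (12, n = 3) in a planar conjugated ring means antiaromatic.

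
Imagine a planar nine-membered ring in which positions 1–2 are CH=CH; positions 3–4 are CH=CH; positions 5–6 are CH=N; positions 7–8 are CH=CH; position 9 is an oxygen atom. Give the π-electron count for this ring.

10

The p orbitals form a continuous loop: the double-bond atoms are sp², each contributing one p electron; each =N– nitrogen is pyridine-type (lone pair in the sp² plane, one electron in the p orbital); the oxygen donates one lone pair from its p orbital. The ring is fully conjugated.
Adding the contributions, 4 × 2 = 8 from the double-bond units + 2 from the O atom = 10.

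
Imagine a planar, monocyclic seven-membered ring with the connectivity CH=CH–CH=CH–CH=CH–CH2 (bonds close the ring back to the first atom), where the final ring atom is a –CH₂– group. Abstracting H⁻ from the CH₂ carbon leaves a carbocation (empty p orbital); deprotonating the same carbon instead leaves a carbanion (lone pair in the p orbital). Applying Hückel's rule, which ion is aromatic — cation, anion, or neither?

In both ions every ring atom is sp² and contributes a p orbital, so both rings are fully conjugated.
Cation: 3 × 2 + 0 = 6 π electrons → 4(1)+2, aromatic.
Anion: 3 × 2 + 2 = 8 π electrons → 4(2), antiaromatic.

The cation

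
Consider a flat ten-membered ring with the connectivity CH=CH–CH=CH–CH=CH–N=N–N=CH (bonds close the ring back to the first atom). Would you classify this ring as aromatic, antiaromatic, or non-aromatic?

Every ring atom contributes a p orbital perpendicular to the ring (every atom in a ring double bond is sp² and brings one electron to the p orbital; the doubly-bonded nitrogens are pyridine-type — their lone pairs lie in the ring plane, leaving one electron in the p orbital), so the π system is cyclic and fully conjugated.
Tallying contributions gives 5 × 2 = 10 from the 5 double-bond units.
Since 10 = 4·2 + 2, the ring meets the 4n+2 criterion.

Aromatic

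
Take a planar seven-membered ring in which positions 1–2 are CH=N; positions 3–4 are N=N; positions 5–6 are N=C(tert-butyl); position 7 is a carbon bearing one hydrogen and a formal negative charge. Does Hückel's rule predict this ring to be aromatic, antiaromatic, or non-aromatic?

The p orbitals form a continuous loop: the double-bond atoms are sp², each contributing one p electron; the doubly-bonded nitrogens are pyridine-type — their lone pairs lie in the ring plane, leaving one electron in the p orbital; the carbanion's lone pair occupies the p orbital. The ring is fully conjugated.
Tallying contributions gives 3 × 2 = 6 from the double-bond units + 2 from the CH(-) atom = 8.
8 is a 4n count (n = 2), so the planar conjugated ring is antiaromatic.

Antiaromatic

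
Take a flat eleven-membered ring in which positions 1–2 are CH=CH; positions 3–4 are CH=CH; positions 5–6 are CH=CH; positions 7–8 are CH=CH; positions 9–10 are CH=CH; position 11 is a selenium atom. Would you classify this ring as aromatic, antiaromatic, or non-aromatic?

Antiaromatic

Every ring atom contributes a p orbital perpendicular to the ring (each doubly-bonded ring atom is sp² with one p-orbital electron; the selenium donates one lone pair from its p orbital), so the π system is cyclic and fully conjugated.
Adding the contributions, 5 × 2 = 10 from the double-bond units + 2 from the Se atom = 12.
12 = 4(3); a planar, fully conjugated 4n system is antiaromatic.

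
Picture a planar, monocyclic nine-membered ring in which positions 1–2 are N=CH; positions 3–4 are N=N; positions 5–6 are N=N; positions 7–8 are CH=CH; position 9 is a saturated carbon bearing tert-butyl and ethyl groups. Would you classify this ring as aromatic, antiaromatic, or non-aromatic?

At the C(tert-butyl)(ethyl) position, that saturated carbon is sp³ and has no p orbital in the ring π system; the ring's p-orbital overlap is broken there.
Without a continuous loop of overlapping p orbitals the Hückel electron count never comes into play.

Non-aromatic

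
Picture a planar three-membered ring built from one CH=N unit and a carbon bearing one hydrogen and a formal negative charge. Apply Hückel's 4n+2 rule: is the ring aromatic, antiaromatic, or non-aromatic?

Antiaromatic

All ring atoms are sp² and supply a p orbital to the ring (the double-bond atoms are sp², each contributing one p electron; each =N– nitrogen is pyridine-type (lone pair in the sp² plane, one electron in the p orbital); the carbanion's lone pair occupies the p orbital); the conjugation is uninterrupted.
Counting π electrons: 1 × 2 = 2 from the double-bond unit + 2 from the CH(-) atom = 4.
A 4n π count (4, n = 1) in a planar conjugated ring means antiaromatic.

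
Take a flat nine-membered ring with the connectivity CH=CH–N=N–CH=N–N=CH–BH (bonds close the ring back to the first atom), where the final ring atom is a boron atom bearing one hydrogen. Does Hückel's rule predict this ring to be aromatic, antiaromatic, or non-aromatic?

Check conjugation: the double-bond atoms are sp², each contributing one p electron; the doubly-bonded nitrogens are pyridine-type — their lone pairs lie in the ring plane, leaving one electron in the p orbital; the boron has an empty p orbital — every position has a p orbital, so the cyclic π system is continuous.
Tallying contributions gives 4 × 2 = 8 from the double-bond units + 0 from the BH atom = 8.
8 is a 4n count (n = 2), so the planar conjugated ring is antiaromatic.

Antiaromatic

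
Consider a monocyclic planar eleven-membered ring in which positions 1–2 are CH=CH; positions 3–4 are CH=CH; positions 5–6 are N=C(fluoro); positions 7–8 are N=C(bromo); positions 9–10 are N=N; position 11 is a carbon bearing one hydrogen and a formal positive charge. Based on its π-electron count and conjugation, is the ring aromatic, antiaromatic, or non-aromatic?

Aromatic

The p orbitals form a continuous loop: each doubly-bonded ring atom is sp² with one p-orbital electron; the doubly-bonded nitrogens are pyridine-type — their lone pairs lie in the ring plane, leaving one electron in the p orbital; the carbocation has an empty p orbital. The ring is fully conjugated.
Counting π electrons: 5 × 2 = 10 from the double-bond units + 0 from the CH(+) atom = 10.
Since 10 = 4·2 + 2, the ring meets the 4n+2 criterion.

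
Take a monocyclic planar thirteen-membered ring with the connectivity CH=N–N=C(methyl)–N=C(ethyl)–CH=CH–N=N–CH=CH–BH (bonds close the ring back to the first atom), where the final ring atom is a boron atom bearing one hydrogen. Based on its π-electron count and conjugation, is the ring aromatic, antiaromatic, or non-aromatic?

Antiaromatic

Check conjugation: the double-bond atoms are sp², each contributing one p electron; each =N– nitrogen is pyridine-type (lone pair in the sp² plane, one electron in the p orbital); the boron has an empty p orbital — every position has a p orbital, so the cyclic π system is continuous.
Tallying contributions gives 6 × 2 = 12 from the double-bond units + 0 from the BH atom = 12.
A 4n π count (12, n = 3) in a planar conjugated ring means antiaromatic.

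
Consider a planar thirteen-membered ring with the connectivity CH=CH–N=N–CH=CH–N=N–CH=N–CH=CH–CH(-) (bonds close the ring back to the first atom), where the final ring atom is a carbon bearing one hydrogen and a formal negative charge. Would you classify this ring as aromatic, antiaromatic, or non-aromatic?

Aromatic

Every ring atom contributes a p orbital perpendicular to the ring (the double-bond atoms are sp², each contributing one p electron; each sp² =N– keeps its lone pair in-plane and puts one electron into the π system; the carbanion's lone pair occupies the p orbital), so the π system is cyclic and fully conjugated.
Counting π electrons: 6 × 2 = 12 from the double-bond units + 2 from the CH(-) atom = 14.
Since 14 = 4·3 + 2, the ring meets the 4n+2 criterion.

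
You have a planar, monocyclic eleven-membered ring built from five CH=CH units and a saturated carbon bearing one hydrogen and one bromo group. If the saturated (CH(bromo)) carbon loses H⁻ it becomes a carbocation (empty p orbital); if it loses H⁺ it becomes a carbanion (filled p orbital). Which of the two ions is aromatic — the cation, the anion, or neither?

The cation

Both ions have a continuous loop of p orbitals — each ring atom is sp².
Cation: 5 × 2 + 0 = 10 π electrons → 4(2)+2, aromatic.
Anion: 5 × 2 + 2 = 12 π electrons → 4(3), antiaromatic.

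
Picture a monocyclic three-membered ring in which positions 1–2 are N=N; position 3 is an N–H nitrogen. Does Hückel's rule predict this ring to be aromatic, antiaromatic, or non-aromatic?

The p orbitals form a continuous loop: every atom in a ring double bond is sp² and brings one electron to the p orbital; each =N– nitrogen is pyridine-type (lone pair in the sp² plane, one electron in the p orbital); the pyrrole-type nitrogen donates its lone pair from the p orbital. The ring is fully conjugated.
Counting π electrons: 1 × 2 = 2 from the double-bond unit + 2 from the NH atom = 4.
4 is a 4n count (n = 1), so the planar conjugated ring is antiaromatic.

Antiaromatic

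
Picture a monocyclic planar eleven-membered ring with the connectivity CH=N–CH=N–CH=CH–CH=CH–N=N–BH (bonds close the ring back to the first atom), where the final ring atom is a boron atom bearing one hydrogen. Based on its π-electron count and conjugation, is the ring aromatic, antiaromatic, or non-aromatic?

Aromatic

The p orbitals form a continuous loop: each doubly-bonded ring atom is sp² with one p-orbital electron; each =N– nitrogen is pyridine-type (lone pair in the sp² plane, one electron in the p orbital); the boron has an empty p orbital. The ring is fully conjugated.
Counting π electrons: 5 × 2 = 10 from the double-bond units + 0 from the BH atom = 10.
That gives a 4n+2 count (10, n = 2).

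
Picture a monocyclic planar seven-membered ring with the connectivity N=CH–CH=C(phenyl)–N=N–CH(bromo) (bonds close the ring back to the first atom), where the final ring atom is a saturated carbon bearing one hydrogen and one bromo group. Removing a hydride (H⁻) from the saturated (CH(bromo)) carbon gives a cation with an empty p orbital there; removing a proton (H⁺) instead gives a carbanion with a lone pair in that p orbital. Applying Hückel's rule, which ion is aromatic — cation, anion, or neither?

In both ions every ring atom is sp² and contributes a p orbital, so both rings are fully conjugated.
Cation: 3 × 2 + 0 = 6 π electrons → 4(1)+2, aromatic.
Anion: 3 × 2 + 2 = 8 π electrons → 4(2), antiaromatic.

The cation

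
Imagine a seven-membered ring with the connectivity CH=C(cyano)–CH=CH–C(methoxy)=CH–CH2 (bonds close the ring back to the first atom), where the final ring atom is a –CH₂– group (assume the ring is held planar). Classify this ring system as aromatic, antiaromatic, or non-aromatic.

The CH2 position has four σ bonds — the tetrahedral CH₂ carbon is sp³ and has no p orbital in the ring π system — so the cyclic conjugation is interrupted.
Without a continuous loop of overlapping p orbitals the Hückel electron count never comes into play.

Non-aromatic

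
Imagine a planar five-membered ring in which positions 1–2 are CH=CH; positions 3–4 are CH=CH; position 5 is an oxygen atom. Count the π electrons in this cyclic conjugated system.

All ring atoms are sp² and supply a p orbital to the ring (each doubly-bonded ring atom is sp² with one p-orbital electron; the oxygen donates one lone pair from its p orbital); the conjugation is uninterrupted.
Tallying contributions gives 2 × 2 = 4 from the double-bond units + 2 from the O atom = 6.
(The species described is furan.)

6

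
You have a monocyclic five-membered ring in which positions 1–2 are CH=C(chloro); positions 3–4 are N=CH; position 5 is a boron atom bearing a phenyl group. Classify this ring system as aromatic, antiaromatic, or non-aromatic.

Antiaromatic

All ring atoms are sp² and supply a p orbital to the ring (every atom in a ring double bond is sp² and brings one electron to the p orbital; the doubly-bonded nitrogens are pyridine-type — their lone pairs lie in the ring plane, leaving one electron in the p orbital; the boron has an empty p orbital); the conjugation is uninterrupted.
Counting π electrons: 2 × 2 = 4 from the double-bond units + 0 from the B(phenyl) atom = 4.
4 = 4(1); a planar, fully conjugated 4n system is antiaromatic.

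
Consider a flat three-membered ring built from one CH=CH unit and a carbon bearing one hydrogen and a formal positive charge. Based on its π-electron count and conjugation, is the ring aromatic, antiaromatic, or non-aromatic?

Aromatic

Every ring atom contributes a p orbital perpendicular to the ring (the double-bond atoms are sp², each contributing one p electron; the carbocation has an empty p orbital), so the π system is cyclic and fully conjugated.
Adding the contributions, 1 × 2 = 2 from the double-bond unit + 0 from the CH(+) atom = 2.
2 = 4(0) + 2, which satisfies Hückel's 4n+2 rule.
(The species described is the cyclopropenyl cation.)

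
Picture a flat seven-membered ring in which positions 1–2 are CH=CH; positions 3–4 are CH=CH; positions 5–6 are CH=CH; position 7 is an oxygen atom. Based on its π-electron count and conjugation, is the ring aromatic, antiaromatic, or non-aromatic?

Check conjugation: each doubly-bonded ring atom is sp² with one p-orbital electron; the oxygen donates one lone pair from its p orbital — every position has a p orbital, so the cyclic π system is continuous.
Counting π electrons: 3 × 2 = 6 from the double-bond units + 2 from the O atom = 8.
8 is a 4n count (n = 2), so the planar conjugated ring is antiaromatic.

Antiaromatic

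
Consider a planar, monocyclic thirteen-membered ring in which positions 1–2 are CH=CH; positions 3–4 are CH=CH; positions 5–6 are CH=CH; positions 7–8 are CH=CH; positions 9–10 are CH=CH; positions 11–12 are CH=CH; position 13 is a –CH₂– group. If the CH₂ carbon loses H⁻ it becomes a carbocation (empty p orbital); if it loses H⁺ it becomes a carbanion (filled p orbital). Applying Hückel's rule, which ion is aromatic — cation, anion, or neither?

Both ions have a continuous loop of p orbitals — each ring atom is sp².
Cation: 6 × 2 + 0 = 12 π electrons → 4(3), antiaromatic.
Anion: 6 × 2 + 2 = 14 π electrons → 4(3)+2, aromatic.

The anion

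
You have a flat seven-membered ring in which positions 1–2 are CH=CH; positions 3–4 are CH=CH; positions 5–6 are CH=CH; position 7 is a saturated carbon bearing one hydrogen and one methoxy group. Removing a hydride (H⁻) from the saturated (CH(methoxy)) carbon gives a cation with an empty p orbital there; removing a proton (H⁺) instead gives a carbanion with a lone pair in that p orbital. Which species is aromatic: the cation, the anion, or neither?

The cation

Both ions have a continuous loop of p orbitals — each ring atom is sp².
Cation: 3 × 2 + 0 = 6 π electrons → 4(1)+2, aromatic.
Anion: 3 × 2 + 2 = 8 π electrons → 4(2), antiaromatic.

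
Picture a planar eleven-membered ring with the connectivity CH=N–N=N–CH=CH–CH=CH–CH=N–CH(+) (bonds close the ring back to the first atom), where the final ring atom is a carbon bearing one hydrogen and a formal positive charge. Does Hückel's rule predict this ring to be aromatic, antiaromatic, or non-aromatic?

Check conjugation: each doubly-bonded ring atom is sp² with one p-orbital electron; each =N– nitrogen is pyridine-type (lone pair in the sp² plane, one electron in the p orbital); the carbocation has an empty p orbital — every position has a p orbital, so the cyclic π system is continuous.
π-electron count: 5 × 2 = 10 from the double-bond units + 0 from the CH(+) atom = 10.
That gives a 4n+2 count (10, n = 2).

Aromatic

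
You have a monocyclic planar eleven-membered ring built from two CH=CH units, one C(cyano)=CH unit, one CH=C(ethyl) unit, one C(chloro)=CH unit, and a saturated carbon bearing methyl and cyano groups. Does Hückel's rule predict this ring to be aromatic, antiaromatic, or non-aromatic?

Non-aromatic

The C(methyl)(cyano) carbon is saturated: that saturated carbon is sp³ and has no p orbital in the ring π system. Conjugation is not continuous around the ring.
A ring that is not fully conjugated cannot be aromatic or antiaromatic regardless of its π-electron count.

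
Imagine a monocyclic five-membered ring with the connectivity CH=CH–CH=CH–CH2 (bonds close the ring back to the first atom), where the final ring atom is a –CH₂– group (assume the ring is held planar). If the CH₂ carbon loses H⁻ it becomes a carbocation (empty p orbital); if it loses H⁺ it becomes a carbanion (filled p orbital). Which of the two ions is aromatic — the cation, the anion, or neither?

The anion

In either ion the ring is fully conjugated: every atom, including the new sp² carbon, supplies a p orbital.
Cation: 2 × 2 + 0 = 4 π electrons → 4(1), antiaromatic.
Anion: 2 × 2 + 2 = 6 π electrons → 4(1)+2, aromatic.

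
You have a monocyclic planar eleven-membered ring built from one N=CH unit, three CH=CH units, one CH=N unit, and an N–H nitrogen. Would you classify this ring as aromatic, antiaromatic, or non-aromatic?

Antiaromatic

All ring atoms are sp² and supply a p orbital to the ring (each doubly-bonded ring atom is sp² with one p-orbital electron; the doubly-bonded nitrogens are pyridine-type — their lone pairs lie in the ring plane, leaving one electron in the p orbital; the pyrrole-type nitrogen donates its lone pair from the p orbital); the conjugation is uninterrupted.
Counting π electrons: 5 × 2 = 10 from the double-bond units + 2 from the NH atom = 12.
With 12 = 4·3 π electrons, Hückel's rule classifies the planar ring as antiaromatic.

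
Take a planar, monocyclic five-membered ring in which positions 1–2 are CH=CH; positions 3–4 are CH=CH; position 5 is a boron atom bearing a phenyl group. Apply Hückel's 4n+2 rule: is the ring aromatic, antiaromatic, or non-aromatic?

Every ring atom contributes a p orbital perpendicular to the ring (the double-bond atoms are sp², each contributing one p electron; the boron has an empty p orbital), so the π system is cyclic and fully conjugated.
π-electron count: 2 × 2 = 4 from the double-bond units + 0 from the B(phenyl) atom = 4.
4 is a 4n count (n = 1), so the planar conjugated ring is antiaromatic.

Antiaromatic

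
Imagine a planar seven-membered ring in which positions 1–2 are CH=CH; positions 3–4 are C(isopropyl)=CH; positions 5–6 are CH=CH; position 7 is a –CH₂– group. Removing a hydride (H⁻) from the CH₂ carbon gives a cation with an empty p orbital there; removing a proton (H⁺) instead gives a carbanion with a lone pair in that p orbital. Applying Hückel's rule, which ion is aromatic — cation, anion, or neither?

The cation

Once that carbon is sp², every ring atom has a p orbital and both ions are fully conjugated.
Cation: 3 × 2 + 0 = 6 π electrons → 4(1)+2, aromatic.
Anion: 3 × 2 + 2 = 8 π electrons → 4(2), antiaromatic.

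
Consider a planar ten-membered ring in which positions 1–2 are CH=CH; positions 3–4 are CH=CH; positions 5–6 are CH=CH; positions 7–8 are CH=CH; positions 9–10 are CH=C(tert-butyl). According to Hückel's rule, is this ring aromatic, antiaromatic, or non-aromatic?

Aromatic

Every ring atom contributes a p orbital perpendicular to the ring (the double-bond atoms are sp², each contributing one p electron), so the π system is cyclic and fully conjugated.
Counting π electrons: 5 × 2 = 10 from the 5 double-bond units.
That gives a 4n+2 count (10, n = 2).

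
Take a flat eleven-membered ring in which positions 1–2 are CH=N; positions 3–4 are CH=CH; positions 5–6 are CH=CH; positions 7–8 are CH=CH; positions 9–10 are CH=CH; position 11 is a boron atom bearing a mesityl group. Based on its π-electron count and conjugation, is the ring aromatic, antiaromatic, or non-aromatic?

Aromatic

The p orbitals form a continuous loop: the double-bond atoms are sp², each contributing one p electron; the doubly-bonded nitrogens are pyridine-type — their lone pairs lie in the ring plane, leaving one electron in the p orbital; the boron has an empty p orbital. The ring is fully conjugated.
π-electron count: 5 × 2 = 10 from the double-bond units + 0 from the B(mesityl) atom = 10.
10 = 4(2) + 2, which satisfies Hückel's 4n+2 rule.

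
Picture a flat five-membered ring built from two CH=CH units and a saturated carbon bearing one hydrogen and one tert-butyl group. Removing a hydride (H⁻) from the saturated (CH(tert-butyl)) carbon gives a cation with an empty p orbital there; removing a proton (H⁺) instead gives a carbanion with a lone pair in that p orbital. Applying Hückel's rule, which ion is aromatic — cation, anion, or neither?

The anion

In either ion the ring is fully conjugated: every atom, including the new sp² carbon, supplies a p orbital.
Cation: 2 × 2 + 0 = 4 π electrons → 4(1), antiaromatic.
Anion: 2 × 2 + 2 = 6 π electrons → 4(1)+2, aromatic.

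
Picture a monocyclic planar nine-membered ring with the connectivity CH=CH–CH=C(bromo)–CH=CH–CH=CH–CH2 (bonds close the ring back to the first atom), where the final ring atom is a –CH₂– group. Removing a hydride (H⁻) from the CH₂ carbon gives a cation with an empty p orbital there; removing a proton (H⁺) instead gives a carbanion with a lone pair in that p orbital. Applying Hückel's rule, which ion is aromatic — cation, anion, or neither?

The anion

Both ions have a continuous loop of p orbitals — each ring atom is sp².
Cation: 4 × 2 + 0 = 8 π electrons → 4(2), antiaromatic.
Anion: 4 × 2 + 2 = 10 π electrons → 4(2)+2, aromatic.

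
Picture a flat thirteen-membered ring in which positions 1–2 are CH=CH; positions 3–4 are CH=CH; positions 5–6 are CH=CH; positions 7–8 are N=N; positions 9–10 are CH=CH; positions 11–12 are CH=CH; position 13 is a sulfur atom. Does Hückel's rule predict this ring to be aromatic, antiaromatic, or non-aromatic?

All ring atoms are sp² and supply a p orbital to the ring (the double-bond atoms are sp², each contributing one p electron; each =N– nitrogen is pyridine-type (lone pair in the sp² plane, one electron in the p orbital); the sulfur donates one lone pair from its p orbital); the conjugation is uninterrupted.
Tallying contributions gives 6 × 2 = 12 from the double-bond units + 2 from the S atom = 14.
With 14 π electrons (n = 3), the Hückel 4n+2 condition holds.

Aromatic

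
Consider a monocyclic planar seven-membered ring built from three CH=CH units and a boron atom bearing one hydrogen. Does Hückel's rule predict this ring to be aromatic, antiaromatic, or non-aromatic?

All ring atoms are sp² and supply a p orbital to the ring (every atom in a ring double bond is sp² and brings one electron to the p orbital; the boron has an empty p orbital); the conjugation is uninterrupted.
π-electron count: 3 × 2 = 6 from the double-bond units + 0 from the BH atom = 6.
That gives a 4n+2 count (6, n = 1).

Aromatic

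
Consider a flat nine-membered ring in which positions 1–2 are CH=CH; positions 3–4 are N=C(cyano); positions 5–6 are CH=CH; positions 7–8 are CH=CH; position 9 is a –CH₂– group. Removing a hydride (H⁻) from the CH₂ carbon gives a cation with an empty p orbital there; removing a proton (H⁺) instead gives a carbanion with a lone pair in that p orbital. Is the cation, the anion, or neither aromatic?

The anion

Once that carbon is sp², every ring atom has a p orbital and both ions are fully conjugated.
Cation: 4 × 2 + 0 = 8 π electrons → 4(2), antiaromatic.
Anion: 4 × 2 + 2 = 10 π electrons → 4(2)+2, aromatic.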